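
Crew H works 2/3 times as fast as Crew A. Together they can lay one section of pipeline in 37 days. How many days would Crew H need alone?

185/2 days

Let Crew A's rate be r; then Crew H's rate is (2/3)r, so together (2/3 + 1)r = (5/3)r = 1/37.
Thus r = 3/185 per day.
Crew A alone: 185/3 days; Crew H alone: 185/2 days.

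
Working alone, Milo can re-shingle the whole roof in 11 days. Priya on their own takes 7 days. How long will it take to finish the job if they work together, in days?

77/18 days

Combined rate: 1/11 + 1/7 = (7 + 11)/77 = 18/77 per day.
Time = 1 ÷ (18/77) = 77/18 days.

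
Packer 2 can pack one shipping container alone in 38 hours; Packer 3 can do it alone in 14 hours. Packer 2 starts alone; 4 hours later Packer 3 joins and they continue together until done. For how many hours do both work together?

119/13 hours

In 4 hours Packer 2 does 4/38 = 2/19 of the job, leaving 17/19.
Packer 2 and Packer 3 together work at 13/133 per hour, so finishing takes 17/19 ÷ 13/133 = 119/13 hours.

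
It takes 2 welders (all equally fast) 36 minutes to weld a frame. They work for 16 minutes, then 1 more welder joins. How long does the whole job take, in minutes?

88/3 minutes

One welder does 1/72 of the job per minute.
After 16 minutes with 2 welders, 4/9 is done (5/9 left).
With 3 welders the rate is 3/72 = 1/24, so the rest takes 5/9 ÷ 1/24 = 40/3 minutes.
Total = 16 + 40/3 = 88/3 minutes.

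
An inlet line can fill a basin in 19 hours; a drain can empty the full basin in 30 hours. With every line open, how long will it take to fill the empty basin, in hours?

570/11 hours

Net rate = 1/19 − 1/30 = (30 − 19)/570 = 11/570 per hour.
Filling time = 1 ÷ (11/570) = 570/11 hours.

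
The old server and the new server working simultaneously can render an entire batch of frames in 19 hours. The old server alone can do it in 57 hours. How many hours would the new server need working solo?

57/2 hours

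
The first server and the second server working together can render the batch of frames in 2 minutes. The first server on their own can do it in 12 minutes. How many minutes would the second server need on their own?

12/5 minutes

Combined rate is 1/2 per minute.
Known contribution: 1/12 per minute.
So the second server's rate is 1/2 − 1/12 = 5/12, meaning 12/5 minutes alone.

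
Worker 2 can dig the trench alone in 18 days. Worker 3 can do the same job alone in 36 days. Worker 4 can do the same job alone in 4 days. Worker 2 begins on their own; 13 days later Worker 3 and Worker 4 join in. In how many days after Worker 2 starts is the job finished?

83/6 days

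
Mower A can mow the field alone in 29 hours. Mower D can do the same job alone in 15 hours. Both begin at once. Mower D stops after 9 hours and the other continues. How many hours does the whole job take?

58/5 hours

In the first 9 hours the combined rate is 44/435, so 132/145 of the job is done, leaving 13/145.
After mower D leaves the rate is 1/29 per hour; the remaining 13/145 takes 13/5 hours.
Total = 9 + 13/5 = 58/5 hours.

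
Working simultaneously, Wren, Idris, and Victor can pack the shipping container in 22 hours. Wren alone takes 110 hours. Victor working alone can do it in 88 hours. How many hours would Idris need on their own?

Combined rate is 1/22 per hour.
Known contribution: 1/110 + 1/88 = (4 + 5)/440 = 9/440 per hour.
So Idris's rate is 1/22 − 9/440 = 1/40, meaning 40 hours alone.

40 hours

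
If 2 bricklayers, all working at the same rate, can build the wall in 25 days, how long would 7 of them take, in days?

50/7 days

Total work is 2·25 = 50 bricklayer-days.
With 7 bricklayers: 50/7 days.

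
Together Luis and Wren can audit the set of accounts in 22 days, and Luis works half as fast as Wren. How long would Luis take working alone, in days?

66 days

Let Wren's rate be r; then Luis's rate is (1/2)r, so together (1/2 + 1)r = (3/2)r = 1/22.
Thus r = 1/33 per day.
Wren alone: 33 days; Luis alone: 66 days.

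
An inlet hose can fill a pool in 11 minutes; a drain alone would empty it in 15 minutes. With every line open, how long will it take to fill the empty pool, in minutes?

165/4 minutes

Net rate = 1/11 − 1/15 = (15 − 11)/165 = 4/165 per minute.
Filling time = 1 ÷ (4/165) = 165/4 minutes.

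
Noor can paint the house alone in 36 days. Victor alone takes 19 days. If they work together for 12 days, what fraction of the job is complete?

Combined rate: 1/36 + 1/19 = (19 + 36)/684 = 55/684 per day.
In 12 days they complete 12·55/684 = 55/57 of the job.

55/57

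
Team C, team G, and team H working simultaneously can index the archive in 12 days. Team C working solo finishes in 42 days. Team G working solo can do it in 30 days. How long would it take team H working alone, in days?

420/11 days

Combined rate is 1/12 per day.
Known contribution: 1/42 + 1/30 = (5 + 7)/210 = 12/210 = 2/35 per day.
So team H's rate is 1/12 − 2/35 = 11/420, meaning 420/11 days alone.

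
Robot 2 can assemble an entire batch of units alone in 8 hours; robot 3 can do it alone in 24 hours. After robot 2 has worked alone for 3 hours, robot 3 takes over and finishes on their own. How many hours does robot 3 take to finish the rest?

15 hours

In 3 hours robot 2 does 3/8 of the job, leaving 5/8.
Robot 3 works at 1/24 per hour, so finishing takes 5/8 ÷ 1/24 = 15 hours.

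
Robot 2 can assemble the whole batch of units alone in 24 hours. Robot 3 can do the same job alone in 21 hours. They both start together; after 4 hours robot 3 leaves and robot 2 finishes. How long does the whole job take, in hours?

136/7 hours

In the first 4 hours the combined rate is 5/56, so 5/14 of the job is done, leaving 9/14.
After robot 3 leaves the rate is 1/24 per hour; the remaining 9/14 takes 108/7 hours.
Total = 4 + 108/7 = 136/7 hours.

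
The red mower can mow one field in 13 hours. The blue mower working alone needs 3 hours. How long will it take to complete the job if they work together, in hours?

39/16 hours

Combined rate: 1/13 + 1/3 = (3 + 13)/39 = 16/39 per hour.
Time = 1 ÷ (16/39) = 39/16 hours.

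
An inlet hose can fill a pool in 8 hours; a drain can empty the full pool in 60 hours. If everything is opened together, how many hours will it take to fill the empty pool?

Net rate = 1/8 − 1/60 = (15 − 2)/120 = 13/120 per hour.
Filling time = 1 ÷ (13/120) = 120/13 hours.

120/13 hours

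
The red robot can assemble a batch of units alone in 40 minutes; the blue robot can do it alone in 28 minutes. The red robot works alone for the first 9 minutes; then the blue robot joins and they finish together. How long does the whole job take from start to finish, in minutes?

In 9 minutes the red robot does 9/40 of the job, leaving 31/40.
The red robot and the blue robot together work at 17/280 per minute, so finishing takes 31/40 ÷ 17/280 = 217/17 minutes.
Total time = 9 + 217/17 = 370/17 minutes.

370/17 minutes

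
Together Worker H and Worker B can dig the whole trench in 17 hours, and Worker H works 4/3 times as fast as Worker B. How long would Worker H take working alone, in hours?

119/4 hours

Let Worker B's rate be r; then Worker H's rate is (4/3)r, so together (4/3 + 1)r = (7/3)r = 1/17.
Thus r = 3/119 per hour.
Worker B alone: 119/3 hours; Worker H alone: 119/4 hours.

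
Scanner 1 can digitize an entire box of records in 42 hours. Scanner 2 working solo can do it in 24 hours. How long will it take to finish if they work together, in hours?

Combined rate: 1/42 + 1/24 = (4 + 7)/168 = 11/168 per hour.
Time = 1 ÷ (11/168) = 168/11 hours.

168/11 hours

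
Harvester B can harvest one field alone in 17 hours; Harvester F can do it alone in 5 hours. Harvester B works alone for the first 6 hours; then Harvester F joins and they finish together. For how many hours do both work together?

5/2 hours

In 6 hours Harvester B does 6/17 of the job, leaving 11/17.
Harvester B and Harvester F together work at 22/85 per hour, so finishing takes 11/17 ÷ 22/85 = 5/2 hours.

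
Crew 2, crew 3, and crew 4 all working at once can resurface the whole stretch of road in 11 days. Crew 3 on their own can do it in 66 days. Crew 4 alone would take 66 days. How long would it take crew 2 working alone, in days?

33/2 days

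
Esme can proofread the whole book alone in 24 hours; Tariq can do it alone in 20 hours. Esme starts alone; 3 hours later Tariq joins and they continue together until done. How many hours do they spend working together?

In 3 hours Esme does 3/24 = 1/8 of the job, leaving 7/8.
Esme and Tariq together work at 11/120 per hour, so finishing takes 7/8 ÷ 11/120 = 105/11 hours.

105/11 hours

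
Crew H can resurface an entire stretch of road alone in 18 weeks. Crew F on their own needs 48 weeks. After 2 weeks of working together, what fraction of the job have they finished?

Combined rate: 1/18 + 1/48 = (8 + 3)/144 = 11/144 per week.
In 2 weeks they complete 2·11/144 = 11/72 of the job.

11/72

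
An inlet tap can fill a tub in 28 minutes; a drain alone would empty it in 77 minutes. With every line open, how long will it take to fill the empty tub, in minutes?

Net rate = 1/28 − 1/77 = (11 − 4)/308 = 7/308 = 1/44 per minute.
Filling time = 1 ÷ (1/44) = 44 minutes.

44 minutes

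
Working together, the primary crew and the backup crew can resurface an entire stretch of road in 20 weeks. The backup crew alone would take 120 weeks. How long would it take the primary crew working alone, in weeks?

Combined rate is 1/20 per week.
Known contribution: 1/120 per week.
So the primary crew's rate is 1/20 − 1/120 = 1/24, meaning 24 weeks alone.

24 weeks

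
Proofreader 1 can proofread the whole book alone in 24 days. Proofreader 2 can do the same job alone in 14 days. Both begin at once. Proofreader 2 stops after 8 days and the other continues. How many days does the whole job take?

72/7 days

In the first 8 days the combined rate is 19/168, so 19/21 of the job is done, leaving 2/21.
After Proofreader 2 leaves the rate is 1/24 per day; the remaining 2/21 takes 16/7 days.
Total = 8 + 16/7 = 72/7 days.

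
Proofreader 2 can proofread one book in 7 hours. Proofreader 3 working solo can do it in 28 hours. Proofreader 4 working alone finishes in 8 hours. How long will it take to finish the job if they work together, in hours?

56/17 hours

Combined rate: 1/7 + 1/28 + 1/8 = (8 + 2 + 7)/56 = 17/56 per hour.
Time = 1 ÷ (17/56) = 56/17 hours.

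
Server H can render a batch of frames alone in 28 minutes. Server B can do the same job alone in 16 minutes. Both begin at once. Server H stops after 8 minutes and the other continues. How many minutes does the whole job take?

In the first 8 minutes the combined rate is 11/112, so 11/14 of the job is done, leaving 3/14.
After server H leaves the rate is 1/16 per minute; the remaining 3/14 takes 24/7 minutes.
Total = 8 + 24/7 = 80/7 minutes.

80/7 minutes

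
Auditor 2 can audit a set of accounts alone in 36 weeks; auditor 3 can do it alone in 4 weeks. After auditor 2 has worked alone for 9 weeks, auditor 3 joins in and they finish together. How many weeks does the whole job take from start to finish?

In 9 weeks auditor 2 does 9/36 = 1/4 of the job, leaving 3/4.
Auditor 2 and auditor 3 together work at 5/18 per week, so finishing takes 3/4 ÷ 5/18 = 27/10 weeks.
Total time = 9 + 27/10 = 117/10 weeks.

117/10 weeks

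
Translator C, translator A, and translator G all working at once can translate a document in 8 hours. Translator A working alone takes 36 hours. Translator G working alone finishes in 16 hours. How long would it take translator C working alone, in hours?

Combined rate is 1/8 per hour.
Known contribution: 1/36 + 1/16 = (4 + 9)/144 = 13/144 per hour.
So translator C's rate is 1/8 − 13/144 = 5/144, meaning 144/5 hours alone.

144/5 hours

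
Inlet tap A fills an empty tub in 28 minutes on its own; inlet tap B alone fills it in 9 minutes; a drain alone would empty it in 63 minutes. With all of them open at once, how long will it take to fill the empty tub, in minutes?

Net rate = 1/28 + 1/9 − 1/63 = (9 + 28 − 4)/252 = 33/252 = 11/84 per minute.
Filling time = 1 ÷ (11/84) = 84/11 minutes.

84/11 minutes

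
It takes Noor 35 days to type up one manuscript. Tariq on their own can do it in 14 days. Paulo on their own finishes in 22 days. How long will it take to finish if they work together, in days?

Combined rate: 1/35 + 1/14 + 1/22 = (22 + 55 + 35)/770 = 112/770 = 8/55 per day.
Time = 1 ÷ (8/55) = 55/8 days.

55/8 days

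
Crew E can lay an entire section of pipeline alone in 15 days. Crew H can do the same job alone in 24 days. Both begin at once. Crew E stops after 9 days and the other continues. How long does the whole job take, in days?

In the first 9 days the combined rate is 13/120, so 39/40 of the job is done, leaving 1/40.
After Crew E leaves the rate is 1/24 per day; the remaining 1/40 takes 3/5 days.
Total = 9 + 3/5 = 48/5 days.

48/5 days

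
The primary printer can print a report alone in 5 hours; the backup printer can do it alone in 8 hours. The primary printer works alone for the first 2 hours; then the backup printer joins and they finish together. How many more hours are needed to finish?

24/13 hours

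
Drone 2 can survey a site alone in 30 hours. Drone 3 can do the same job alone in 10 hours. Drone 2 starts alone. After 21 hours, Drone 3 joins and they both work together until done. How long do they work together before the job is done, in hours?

9/4 hours

In the first 21 hours Drone 2 alone does 21/30 = 7/10 of the job, leaving 3/10.
Once everyone is working, combined rate: 1/30 + 1/10 = (1 + 3)/30 = 4/30 = 2/15 per hour.
Remaining 3/10 at 2/15 per hour takes 9/4 hours.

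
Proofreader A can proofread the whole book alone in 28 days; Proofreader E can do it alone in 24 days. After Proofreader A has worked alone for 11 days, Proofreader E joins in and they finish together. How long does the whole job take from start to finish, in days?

245/13 days

In 11 days Proofreader A does 11/28 of the job, leaving 17/28.
Proofreader A and Proofreader E together work at 13/168 per day, so finishing takes 17/28 ÷ 13/168 = 102/13 days.
Total time = 11 + 102/13 = 245/13 days.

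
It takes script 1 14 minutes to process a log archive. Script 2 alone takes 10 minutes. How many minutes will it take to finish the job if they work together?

With two workers the combined time is the product over the sum: 14·10/(14+10) = 140/24 = 35/6 minutes.

35/6 minutes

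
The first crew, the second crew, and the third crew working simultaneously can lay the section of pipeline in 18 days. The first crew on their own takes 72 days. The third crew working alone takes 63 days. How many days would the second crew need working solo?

504/13 days

Combined rate is 1/18 per day.
Known contribution: 1/72 + 1/63 = (7 + 8)/504 = 15/504 = 5/168 per day.
So the second crew's rate is 1/18 − 5/168 = 13/504, meaning 504/13 days alone.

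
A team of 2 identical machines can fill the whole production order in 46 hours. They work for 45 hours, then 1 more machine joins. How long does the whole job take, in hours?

137/3 hours

One machine does 1/92 of the job per hour.
After 45 hours with 2 machines, 45/46 is done (1/46 left).
With 3 machines the rate is 3/92, so the rest takes 1/46 ÷ 3/92 = 2/3 hours.
Total = 45 + 2/3 = 137/3 hours.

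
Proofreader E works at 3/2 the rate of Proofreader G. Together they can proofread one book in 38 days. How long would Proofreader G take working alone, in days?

Let Proofreader G's rate be r; then Proofreader E's rate is (3/2)r, so together (3/2 + 1)r = (5/2)r = 1/38.
Thus r = 1/95 per day.
Proofreader G alone: 95 days; Proofreader E alone: 190/3 days.

95 days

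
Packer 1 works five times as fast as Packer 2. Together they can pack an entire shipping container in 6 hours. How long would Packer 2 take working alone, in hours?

36 hours

Let Packer 2's rate be r; then Packer 1's rate is 5r, so together (5 + 1)r = 6r = 1/6.
Thus r = 1/36 per hour.
Packer 2 alone: 36 hours; Packer 1 alone: 36/5 hours.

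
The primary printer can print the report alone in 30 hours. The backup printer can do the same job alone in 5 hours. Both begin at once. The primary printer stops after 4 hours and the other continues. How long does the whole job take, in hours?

13/3 hours

In the first 4 hours the combined rate is 7/30, so 14/15 of the job is done, leaving 1/15.
After the primary printer leaves the rate is 1/5 per hour; the remaining 1/15 takes 1/3 hours.
Total = 4 + 1/3 = 13/3 hours.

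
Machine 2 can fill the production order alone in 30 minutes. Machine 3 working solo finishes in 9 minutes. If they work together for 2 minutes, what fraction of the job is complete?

Combined rate: 1/30 + 1/9 = (3 + 10)/90 = 13/90 per minute.
In 2 minutes they complete 2·13/90 = 13/45 of the job.

13/45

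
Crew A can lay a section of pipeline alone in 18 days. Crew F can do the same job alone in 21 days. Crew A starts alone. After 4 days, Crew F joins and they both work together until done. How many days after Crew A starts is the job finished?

150/13 days

In the first 4 days Crew A alone does 4/18 = 2/9 of the job, leaving 7/9.
Once everyone is working, combined rate: 1/18 + 1/21 = (7 + 6)/126 = 13/126 per day.
Remaining 7/9 at 13/126 per day takes 98/13 days.
Total from the start = 4 + 98/13 = 150/13 days.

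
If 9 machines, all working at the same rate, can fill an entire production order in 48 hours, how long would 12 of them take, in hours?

36 hours

Total work is 9·48 = 432 machine-hours.
With 12 machines: 432/12 = 36 hours.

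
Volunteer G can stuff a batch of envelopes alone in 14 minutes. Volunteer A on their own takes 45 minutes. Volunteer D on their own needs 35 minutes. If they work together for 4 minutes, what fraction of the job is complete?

22/45

Combined rate: 1/14 + 1/45 + 1/35 = (45 + 14 + 18)/630 = 77/630 = 11/90 per minute.
In 4 minutes they complete 4·11/90 = 22/45 of the job.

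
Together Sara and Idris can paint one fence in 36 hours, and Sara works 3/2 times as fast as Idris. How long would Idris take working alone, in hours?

Let Idris's rate be r; then Sara's rate is (3/2)r, so together (3/2 + 1)r = (5/2)r = 1/36.
Thus r = 1/90 per hour.
Idris alone: 90 hours; Sara alone: 60 hours.

90 hours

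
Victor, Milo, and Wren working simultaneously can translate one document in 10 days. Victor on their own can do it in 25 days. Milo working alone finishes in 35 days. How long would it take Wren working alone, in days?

Combined rate is 1/10 per day.
Known contribution: 1/25 + 1/35 = (7 + 5)/175 = 12/175 per day.
So Wren's rate is 1/10 − 12/175 = 11/350, meaning 350/11 days alone.

350/11 days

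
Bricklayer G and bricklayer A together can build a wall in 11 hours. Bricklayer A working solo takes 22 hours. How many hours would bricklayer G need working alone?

Combined rate is 1/11 per hour.
Known contribution: 1/22 per hour.
So bricklayer G's rate is 1/11 − 1/22 = 1/22, meaning 22 hours alone.

22 hours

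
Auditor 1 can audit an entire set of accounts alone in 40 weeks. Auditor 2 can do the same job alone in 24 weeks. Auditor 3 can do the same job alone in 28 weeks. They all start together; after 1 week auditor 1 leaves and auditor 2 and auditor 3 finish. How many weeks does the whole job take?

63/5 weeks

In the first 1 week the combined rate is 43/420, so 43/420 of the job is done, leaving 377/420.
After auditor 1 leaves the rate is 13/168 per week; the remaining 377/420 takes 58/5 weeks.
Total = 1 + 58/5 = 63/5 weeks.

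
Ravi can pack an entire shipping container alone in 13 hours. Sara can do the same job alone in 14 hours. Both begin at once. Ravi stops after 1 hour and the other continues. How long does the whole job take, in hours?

In the first 1 hour the combined rate is 27/182, so 27/182 of the job is done, leaving 155/182.
After Ravi leaves the rate is 1/14 per hour; the remaining 155/182 takes 155/13 hours.
Total = 1 + 155/13 = 168/13 hours.

168/13 hours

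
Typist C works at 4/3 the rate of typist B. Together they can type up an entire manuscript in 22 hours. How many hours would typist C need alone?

77/2 hours

Let typist B's rate be r; then typist C's rate is (4/3)r, so together (4/3 + 1)r = (7/3)r = 1/22.
Thus r = 3/154 per hour.
Typist B alone: 154/3 hours; typist C alone: 77/2 hours.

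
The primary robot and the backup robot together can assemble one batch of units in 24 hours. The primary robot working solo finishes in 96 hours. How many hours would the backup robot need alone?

32 hours

Combined rate is 1/24 per hour.
Known contribution: 1/96 per hour.
So the backup robot's rate is 1/24 − 1/96 = 1/32, meaning 32 hours alone.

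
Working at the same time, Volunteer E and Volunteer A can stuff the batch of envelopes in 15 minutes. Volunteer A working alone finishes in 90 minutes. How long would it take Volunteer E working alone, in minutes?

Combined rate is 1/15 per minute.
Known contribution: 1/90 per minute.
So Volunteer E's rate is 1/15 − 1/90 = 1/18, meaning 18 minutes alone.

18 minutes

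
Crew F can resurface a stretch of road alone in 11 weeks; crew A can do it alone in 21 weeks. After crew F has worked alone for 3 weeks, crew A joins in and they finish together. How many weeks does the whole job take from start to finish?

33/4 weeks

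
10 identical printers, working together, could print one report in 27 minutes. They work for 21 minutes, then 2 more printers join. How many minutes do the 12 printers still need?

One printer does 1/270 of the job per minute.
After 21 minutes with 10 printers, 7/9 is done (2/9 left).
With 12 printers the rate is 12/270 = 2/45, so the rest takes 2/9 ÷ 2/45 = 5 minutes.

5 minutes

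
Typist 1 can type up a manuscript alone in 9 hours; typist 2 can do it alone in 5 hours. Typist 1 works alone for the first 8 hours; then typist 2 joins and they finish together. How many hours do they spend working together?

In 8 hours typist 1 does 8/9 of the job, leaving 1/9.
Typist 1 and typist 2 together work at 14/45 per hour, so finishing takes 1/9 ÷ 14/45 = 5/14 hours.

5/14 hours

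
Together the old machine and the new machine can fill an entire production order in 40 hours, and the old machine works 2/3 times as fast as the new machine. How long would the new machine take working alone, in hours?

Let the new machine's rate be r; then the old machine's rate is (2/3)r, so together (2/3 + 1)r = (5/3)r = 1/40.
Thus r = 3/200 per hour.
The new machine alone: 200/3 hours; the old machine alone: 100 hours.

200/3 hours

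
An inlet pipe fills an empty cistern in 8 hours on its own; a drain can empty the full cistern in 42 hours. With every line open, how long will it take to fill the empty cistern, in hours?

Net rate = 1/8 − 1/42 = (21 − 4)/168 = 17/168 per hour.
Filling time = 1 ÷ (17/168) = 168/17 hours.

168/17 hours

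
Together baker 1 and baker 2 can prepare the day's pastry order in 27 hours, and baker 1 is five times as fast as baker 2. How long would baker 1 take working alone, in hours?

162/5 hours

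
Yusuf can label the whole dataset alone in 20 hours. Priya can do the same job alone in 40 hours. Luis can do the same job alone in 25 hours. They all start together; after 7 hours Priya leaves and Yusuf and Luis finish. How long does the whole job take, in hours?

55/6 hours

In the first 7 hours the combined rate is 23/200, so 161/200 of the job is done, leaving 39/200.
After Priya leaves the rate is 9/100 per hour; the remaining 39/200 takes 13/6 hours.
Total = 7 + 13/6 = 55/6 hours.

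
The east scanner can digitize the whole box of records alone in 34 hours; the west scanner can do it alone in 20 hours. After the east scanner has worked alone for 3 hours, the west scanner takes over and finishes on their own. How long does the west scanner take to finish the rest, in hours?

310/17 hours

In 3 hours the east scanner does 3/34 of the job, leaving 31/34.
The west scanner works at 1/20 per hour, so finishing takes 31/34 ÷ 1/20 = 310/17 hours.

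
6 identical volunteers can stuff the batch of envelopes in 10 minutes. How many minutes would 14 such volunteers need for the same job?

30/7 minutes

Total work is 6·10 = 60 volunteer-minutes.
With 14 volunteers: 60/14 = 30/7 minutes.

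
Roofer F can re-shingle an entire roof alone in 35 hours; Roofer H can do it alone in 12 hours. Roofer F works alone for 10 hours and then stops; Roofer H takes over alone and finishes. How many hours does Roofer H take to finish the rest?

60/7 hours

In 10 hours Roofer F does 10/35 = 2/7 of the job, leaving 5/7.
Roofer H works at 1/12 per hour, so finishing takes 5/7 ÷ 1/12 = 60/7 hours.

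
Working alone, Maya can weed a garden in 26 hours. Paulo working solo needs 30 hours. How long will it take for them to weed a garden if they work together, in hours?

Combined rate: 1/26 + 1/30 = (15 + 13)/390 = 28/390 = 14/195 per hour.
Time = 1 ÷ (14/195) = 195/14 hours.

195/14 hours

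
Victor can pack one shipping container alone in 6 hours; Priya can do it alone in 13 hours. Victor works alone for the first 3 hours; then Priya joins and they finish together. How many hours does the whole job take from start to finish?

96/19 hours

In 3 hours Victor does 3/6 = 1/2 of the job, leaving 1/2.
Victor and Priya together work at 19/78 per hour, so finishing takes 1/2 ÷ 19/78 = 39/19 hours.
Total time = 3 + 39/19 = 96/19 hours.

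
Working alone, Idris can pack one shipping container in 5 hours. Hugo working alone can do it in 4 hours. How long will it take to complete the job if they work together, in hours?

Combined rate: 1/5 + 1/4 = (4 + 5)/20 = 9/20 per hour.
Time = 1 ÷ (9/20) = 20/9 hours.

20/9 hours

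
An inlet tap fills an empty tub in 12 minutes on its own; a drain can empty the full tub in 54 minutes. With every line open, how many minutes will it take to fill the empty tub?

108/7 minutes

Net rate = 1/12 − 1/54 = (9 − 2)/108 = 7/108 per minute.
Filling time = 1 ÷ (7/108) = 108/7 minutes.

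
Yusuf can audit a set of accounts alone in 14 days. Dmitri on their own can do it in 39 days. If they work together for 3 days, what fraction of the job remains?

Combined rate: 1/14 + 1/39 = (39 + 14)/546 = 53/546 per day.
In 3 days they complete 3·53/546 = 53/182 of the job.
So 129/182 remains.

129/182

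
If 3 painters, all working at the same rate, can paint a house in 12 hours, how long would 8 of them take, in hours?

9/2 hours

Total work is 3·12 = 36 painter-hours.
With 8 painters: 36/8 = 9/2 hours.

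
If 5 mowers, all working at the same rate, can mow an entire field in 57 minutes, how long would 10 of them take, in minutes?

Total work is 5·57 = 285 mower-minutes.
With 10 mowers: 285/10 = 57/2 minutes.

57/2 minutes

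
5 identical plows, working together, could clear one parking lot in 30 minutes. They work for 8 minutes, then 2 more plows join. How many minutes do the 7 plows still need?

One plow does 1/150 of the job per minute.
After 8 minutes with 5 plows, 4/15 is done (11/15 left).
With 7 plows the rate is 7/150, so the rest takes 11/15 ÷ 7/150 = 110/7 minutes.

110/7 minutes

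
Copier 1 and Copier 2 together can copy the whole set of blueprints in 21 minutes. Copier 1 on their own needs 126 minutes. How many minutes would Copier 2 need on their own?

126/5 minutes

Combined rate is 1/21 per minute.
Known contribution: 1/126 per minute.
So Copier 2's rate is 1/21 − 1/126 = 5/126, meaning 126/5 minutes alone.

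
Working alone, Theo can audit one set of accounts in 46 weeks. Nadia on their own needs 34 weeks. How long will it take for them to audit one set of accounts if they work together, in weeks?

391/20 weeks

Combined rate: 1/46 + 1/34 = (17 + 23)/782 = 40/782 = 20/391 per week.
Time = 1 ÷ (20/391) = 391/20 weeks.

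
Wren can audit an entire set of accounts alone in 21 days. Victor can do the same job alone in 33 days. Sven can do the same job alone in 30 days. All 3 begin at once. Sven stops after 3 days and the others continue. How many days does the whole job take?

231/20 days

In the first 3 days the combined rate is 257/2310, so 257/770 of the job is done, leaving 513/770.
After Sven leaves the rate is 6/77 per day; the remaining 513/770 takes 171/20 days.
Total = 3 + 171/20 = 231/20 days.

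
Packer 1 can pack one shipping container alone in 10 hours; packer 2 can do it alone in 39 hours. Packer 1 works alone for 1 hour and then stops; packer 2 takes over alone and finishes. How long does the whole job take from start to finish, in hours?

In 1 hour packer 1 does 1/10 of the job, leaving 9/10.
Packer 2 works at 1/39 per hour, so finishing takes 9/10 ÷ 1/39 = 351/10 hours.
Total time = 1 + 351/10 = 361/10 hours.

361/10 hours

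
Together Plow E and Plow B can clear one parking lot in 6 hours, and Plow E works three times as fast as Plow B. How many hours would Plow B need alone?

24 hours

Let Plow B's rate be r; then Plow E's rate is 3r, so together (3 + 1)r = 4r = 1/6.
Thus r = 1/24 per hour.
Plow B alone: 24 hours; Plow E alone: 8 hours.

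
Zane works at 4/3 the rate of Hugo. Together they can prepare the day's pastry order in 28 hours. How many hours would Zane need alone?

Let Hugo's rate be r; then Zane's rate is (4/3)r, so together (4/3 + 1)r = (7/3)r = 1/28.
Thus r = 3/196 per hour.
Hugo alone: 196/3 hours; Zane alone: 49 hours.

49 hours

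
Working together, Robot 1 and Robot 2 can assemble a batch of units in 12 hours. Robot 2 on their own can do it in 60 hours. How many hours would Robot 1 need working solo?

Combined rate is 1/12 per hour.
Known contribution: 1/60 per hour.
So Robot 1's rate is 1/12 − 1/60 = 1/15, meaning 15 hours alone.

15 hours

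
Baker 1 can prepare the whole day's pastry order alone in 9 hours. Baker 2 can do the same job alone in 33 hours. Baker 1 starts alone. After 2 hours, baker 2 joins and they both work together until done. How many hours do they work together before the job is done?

11/2 hours

In the first 2 hours baker 1 alone does 2/9 of the job, leaving 7/9.
Once everyone is working, combined rate: 1/9 + 1/33 = (11 + 3)/99 = 14/99 per hour.
Remaining 7/9 at 14/99 per hour takes 11/2 hours.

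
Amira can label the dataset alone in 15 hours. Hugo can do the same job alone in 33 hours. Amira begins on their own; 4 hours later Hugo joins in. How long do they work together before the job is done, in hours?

In the first 4 hours Amira alone does 4/15 of the job, leaving 11/15.
Once everyone is working, combined rate: 1/15 + 1/33 = (11 + 5)/165 = 16/165 per hour.
Remaining 11/15 at 16/165 per hour takes 121/16 hours.

121/16 hours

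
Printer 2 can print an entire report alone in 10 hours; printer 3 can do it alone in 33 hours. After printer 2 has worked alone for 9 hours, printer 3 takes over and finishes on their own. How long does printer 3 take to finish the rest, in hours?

33/10 hours

In 9 hours printer 2 does 9/10 of the job, leaving 1/10.
Printer 3 works at 1/33 per hour, so finishing takes 1/10 ÷ 1/33 = 33/10 hours.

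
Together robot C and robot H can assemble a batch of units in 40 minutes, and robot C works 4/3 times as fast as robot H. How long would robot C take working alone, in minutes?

70 minutes

Let robot H's rate be r; then robot C's rate is (4/3)r, so together (4/3 + 1)r = (7/3)r = 1/40.
Thus r = 3/280 per minute.
Robot H alone: 280/3 minutes; robot C alone: 70 minutes.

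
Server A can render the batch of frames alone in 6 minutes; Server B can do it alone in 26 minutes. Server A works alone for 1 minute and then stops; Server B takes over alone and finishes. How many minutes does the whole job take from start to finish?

68/3 minutes

In 1 minute Server A does 1/6 of the job, leaving 5/6.
Server B works at 1/26 per minute, so finishing takes 5/6 ÷ 1/26 = 65/3 minutes.
Total time = 1 + 65/3 = 68/3 minutes.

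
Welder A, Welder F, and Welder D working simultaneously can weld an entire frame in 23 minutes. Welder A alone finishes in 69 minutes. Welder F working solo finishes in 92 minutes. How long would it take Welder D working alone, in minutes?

276/5 minutes

Combined rate is 1/23 per minute.
Known contribution: 1/69 + 1/92 = (4 + 3)/276 = 7/276 per minute.
So Welder D's rate is 1/23 − 7/276 = 5/276, meaning 276/5 minutes alone.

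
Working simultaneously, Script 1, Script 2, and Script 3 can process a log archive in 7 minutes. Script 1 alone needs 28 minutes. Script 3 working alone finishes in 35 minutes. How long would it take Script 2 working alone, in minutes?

140/11 minutes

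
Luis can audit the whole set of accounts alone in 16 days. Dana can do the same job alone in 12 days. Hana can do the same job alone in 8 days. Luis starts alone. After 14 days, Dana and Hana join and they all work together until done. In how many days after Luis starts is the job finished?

188/13 days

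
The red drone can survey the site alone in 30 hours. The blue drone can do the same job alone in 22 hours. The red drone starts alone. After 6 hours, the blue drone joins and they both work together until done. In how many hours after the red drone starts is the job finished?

210/13 hours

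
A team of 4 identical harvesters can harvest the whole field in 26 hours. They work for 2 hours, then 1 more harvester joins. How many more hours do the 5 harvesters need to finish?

96/5 hours

One harvester does 1/104 of the job per hour.
After 2 hours with 4 harvesters, 1/13 is done (12/13 left).
With 5 harvesters the rate is 5/104, so the rest takes 12/13 ÷ 5/104 = 96/5 hours.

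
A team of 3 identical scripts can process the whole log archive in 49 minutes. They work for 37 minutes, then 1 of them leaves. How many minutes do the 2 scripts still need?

18 minutes

One script does 1/147 of the job per minute.
After 37 minutes with 3 scripts, 37/49 is done (12/49 left).
With 2 scripts the rate is 2/147, so the rest takes 12/49 ÷ 2/147 = 18 minutes.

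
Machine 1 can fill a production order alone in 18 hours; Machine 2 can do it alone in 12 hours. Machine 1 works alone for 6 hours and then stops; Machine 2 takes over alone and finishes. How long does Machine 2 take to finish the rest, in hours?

8 hours

In 6 hours Machine 1 does 6/18 = 1/3 of the job, leaving 2/3.
Machine 2 works at 1/12 per hour, so finishing takes 2/3 ÷ 1/12 = 8 hours.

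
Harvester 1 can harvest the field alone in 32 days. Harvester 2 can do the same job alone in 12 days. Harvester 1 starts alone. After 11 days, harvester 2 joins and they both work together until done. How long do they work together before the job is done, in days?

63/11 days

In the first 11 days harvester 1 alone does 11/32 of the job, leaving 21/32.
Once everyone is working, combined rate: 1/32 + 1/12 = (3 + 8)/96 = 11/96 per day.
Remaining 21/32 at 11/96 per day takes 63/11 days.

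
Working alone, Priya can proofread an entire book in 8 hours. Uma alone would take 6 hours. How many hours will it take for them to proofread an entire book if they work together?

24/7 hours

Combined rate: 1/8 + 1/6 = (3 + 4)/24 = 7/24 per hour.
Time = 1 ÷ (7/24) = 24/7 hours.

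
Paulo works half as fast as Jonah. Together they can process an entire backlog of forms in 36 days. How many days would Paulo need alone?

Let Jonah's rate be r; then Paulo's rate is (1/2)r, so together (1/2 + 1)r = (3/2)r = 1/36.
Thus r = 1/54 per day.
Jonah alone: 54 days; Paulo alone: 108 days.

108 days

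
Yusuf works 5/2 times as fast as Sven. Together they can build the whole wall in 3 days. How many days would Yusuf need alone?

21/5 days

Let Sven's rate be r; then Yusuf's rate is (5/2)r, so together (5/2 + 1)r = (7/2)r = 1/3.
Thus r = 2/21 per day.
Sven alone: 21/2 days; Yusuf alone: 21/5 days.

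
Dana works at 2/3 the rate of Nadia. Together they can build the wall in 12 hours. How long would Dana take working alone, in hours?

30 hours

Let Nadia's rate be r; then Dana's rate is (2/3)r, so together (2/3 + 1)r = (5/3)r = 1/12.
Thus r = 1/20 per hour.
Nadia alone: 20 hours; Dana alone: 30 hours.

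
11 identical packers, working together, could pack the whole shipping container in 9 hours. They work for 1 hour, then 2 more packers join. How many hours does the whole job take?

101/13 hours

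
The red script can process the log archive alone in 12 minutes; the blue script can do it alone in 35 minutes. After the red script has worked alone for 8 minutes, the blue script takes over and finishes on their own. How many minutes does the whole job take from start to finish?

59/3 minutes

In 8 minutes the red script does 8/12 = 2/3 of the job, leaving 1/3.
The blue script works at 1/35 per minute, so finishing takes 1/3 ÷ 1/35 = 35/3 minutes.
Total time = 8 + 35/3 = 59/3 minutes.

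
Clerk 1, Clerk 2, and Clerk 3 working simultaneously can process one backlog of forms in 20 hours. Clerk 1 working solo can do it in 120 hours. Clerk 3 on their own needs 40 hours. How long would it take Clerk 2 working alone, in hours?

60 hours

Combined rate is 1/20 per hour.
Known contribution: 1/120 + 1/40 = (1 + 3)/120 = 4/120 = 1/30 per hour.
So Clerk 2's rate is 1/20 − 1/30 = 1/60, meaning 60 hours alone.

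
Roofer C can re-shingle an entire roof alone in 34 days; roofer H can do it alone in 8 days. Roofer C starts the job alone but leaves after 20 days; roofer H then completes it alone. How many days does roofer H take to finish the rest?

56/17 days

In 20 days roofer C does 20/34 = 10/17 of the job, leaving 7/17.
Roofer H works at 1/8 per day, so finishing takes 7/17 ÷ 1/8 = 56/17 days.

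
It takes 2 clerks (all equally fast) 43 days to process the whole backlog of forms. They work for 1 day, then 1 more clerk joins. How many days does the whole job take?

29 days

One clerk does 1/86 of the job per day.
After 1 day with 2 clerks, 1/43 is done (42/43 left).
With 3 clerks the rate is 3/86, so the rest takes 42/43 ÷ 3/86 = 28 days.
Total = 1 + 28 = 29 days.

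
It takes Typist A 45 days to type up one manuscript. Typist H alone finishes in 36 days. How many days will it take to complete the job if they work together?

20 days

Combined rate: 1/45 + 1/36 = (4 + 5)/180 = 9/180 = 1/20 per day.
Time = 1 ÷ (1/20) = 20 days.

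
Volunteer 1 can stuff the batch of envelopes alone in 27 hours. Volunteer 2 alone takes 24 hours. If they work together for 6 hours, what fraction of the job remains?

19/36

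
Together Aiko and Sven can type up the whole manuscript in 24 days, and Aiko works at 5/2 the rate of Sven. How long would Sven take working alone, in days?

84 days

Let Sven's rate be r; then Aiko's rate is (5/2)r, so together (5/2 + 1)r = (7/2)r = 1/24.
Thus r = 1/84 per day.
Sven alone: 84 days; Aiko alone: 168/5 days.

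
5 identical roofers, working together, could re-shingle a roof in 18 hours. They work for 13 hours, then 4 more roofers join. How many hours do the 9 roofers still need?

25/9 hours

One roofer does 1/90 of the job per hour.
After 13 hours with 5 roofers, 13/18 is done (5/18 left).
With 9 roofers the rate is 9/90 = 1/10, so the rest takes 5/18 ÷ 1/10 = 25/9 hours.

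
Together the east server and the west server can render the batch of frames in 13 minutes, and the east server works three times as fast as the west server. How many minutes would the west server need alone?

Let the west server's rate be r; then the east server's rate is 3r, so together (3 + 1)r = 4r = 1/13.
Thus r = 1/52 per minute.
The west server alone: 52 minutes; the east server alone: 52/3 minutes.

52 minutes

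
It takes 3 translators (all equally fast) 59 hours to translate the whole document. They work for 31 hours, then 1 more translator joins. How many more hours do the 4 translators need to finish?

21 hours

One translator does 1/177 of the job per hour.
After 31 hours with 3 translators, 31/59 is done (28/59 left).
With 4 translators the rate is 4/177, so the rest takes 28/59 ÷ 4/177 = 21 hours.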